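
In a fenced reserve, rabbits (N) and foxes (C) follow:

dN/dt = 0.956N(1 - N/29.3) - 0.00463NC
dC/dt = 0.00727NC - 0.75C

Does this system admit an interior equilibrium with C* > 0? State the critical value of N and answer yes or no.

The predator equation gives dC/dt > 0 only when N > 0.75/0.00727 = 103.
Without the predator, N → K = 29.3. Since 29.3 < 103, the predator cannot invade.

Threshold N = 103; K < 103, so no, the predator goes extinct.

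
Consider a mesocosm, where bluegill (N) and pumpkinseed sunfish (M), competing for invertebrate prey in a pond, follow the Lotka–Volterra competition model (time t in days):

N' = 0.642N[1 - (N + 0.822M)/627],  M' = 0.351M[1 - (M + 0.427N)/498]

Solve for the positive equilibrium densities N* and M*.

Setting both brackets to zero gives the nullclines N + 0.822M = 627 and 0.427N + M = 498.
Substituting M = 498 - 0.427N into the first: N(1 - 0.822·0.427) = 627 - 0.822·498.
So N* = 218/0.649 = 335, and then M* = 498 - 0.427·335 = 355.

N* ≈ 335, M* ≈ 355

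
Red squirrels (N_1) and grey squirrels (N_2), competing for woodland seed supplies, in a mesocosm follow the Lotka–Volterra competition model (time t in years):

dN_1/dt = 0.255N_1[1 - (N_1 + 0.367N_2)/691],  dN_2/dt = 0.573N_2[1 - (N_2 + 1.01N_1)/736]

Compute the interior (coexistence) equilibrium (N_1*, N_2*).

N_1* ≈ 669, N_2* ≈ 60.5

Setting both brackets to zero gives the nullclines N_1 + 0.367N_2 = 691 and 1.01N_1 + N_2 = 736.
Substituting N_2 = 736 - 1.01N_1 into the first: N_1(1 - 0.367·1.01) = 691 - 0.367·736.
So N_1* = 421/0.629 = 669, and then N_2* = 736 - 1.01·669 = 60.5.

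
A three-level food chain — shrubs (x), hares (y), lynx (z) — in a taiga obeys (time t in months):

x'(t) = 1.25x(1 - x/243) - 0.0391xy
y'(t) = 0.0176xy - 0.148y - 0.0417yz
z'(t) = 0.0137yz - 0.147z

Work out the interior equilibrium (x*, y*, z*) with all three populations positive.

x* ≈ 161, y* ≈ 10.7, z* ≈ 64.6

From dz/dt = 0: 0.0137y* = 0.147, so y* = 10.7.
From dx/dt = 0: 1.25(1 - x*/243) = 0.0391·10.7, giving x* = 243·(1 - 0.336) = 161.
From dy/dt = 0: 0.0176·161 - 0.148 = 0.0417z*, so z* = 2.69/0.0417 = 64.6.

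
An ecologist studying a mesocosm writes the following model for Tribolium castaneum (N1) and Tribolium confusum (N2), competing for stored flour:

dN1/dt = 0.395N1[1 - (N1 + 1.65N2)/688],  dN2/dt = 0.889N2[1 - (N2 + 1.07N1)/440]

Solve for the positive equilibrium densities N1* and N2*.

N1* ≈ 49.6, N2* ≈ 387

Setting both brackets to zero gives the nullclines N1 + 1.65N2 = 688 and 1.07N1 + N2 = 440.
Substituting N2 = 440 - 1.07N1 into the first: N1(1 - 1.65·1.07) = 688 - 1.65·440.
So N1* = -38/-0.766 = 49.6, and then N2* = 440 - 1.07·49.6 = 387.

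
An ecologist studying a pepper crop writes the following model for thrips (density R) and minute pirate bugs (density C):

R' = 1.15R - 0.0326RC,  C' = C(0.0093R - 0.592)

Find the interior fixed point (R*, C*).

Set dC/dt = 0 with C > 0: 0.0093R - 0.592 = 0, so R* = 0.592/0.0093 = 63.7.
Set dR/dt = 0 with R > 0: 1.15 - 0.0326C = 0, so C* = 1.15/0.0326 = 35.3.

R* ≈ 63.7, C* ≈ 35.3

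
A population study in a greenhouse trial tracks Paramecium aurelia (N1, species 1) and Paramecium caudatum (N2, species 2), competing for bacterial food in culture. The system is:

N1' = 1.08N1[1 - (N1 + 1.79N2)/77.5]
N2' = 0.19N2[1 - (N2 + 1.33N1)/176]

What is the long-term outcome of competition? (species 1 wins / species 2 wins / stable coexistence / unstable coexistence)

species 2 excludes species 1

Compare the nullcline intercepts: K1/α12 = 77.5/1.79 = 43.3 < K2 = 176; K2/α21 = 176/1.33 = 132 > K1 = 77.5.
Since the inequalities point opposite ways, species 2 can invade but species 1 cannot.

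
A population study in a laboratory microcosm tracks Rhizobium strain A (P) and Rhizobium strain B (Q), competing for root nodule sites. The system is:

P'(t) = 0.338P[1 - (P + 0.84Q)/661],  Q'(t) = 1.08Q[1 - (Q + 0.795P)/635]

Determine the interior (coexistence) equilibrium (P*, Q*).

Setting both brackets to zero gives the nullclines P + 0.84Q = 661 and 0.795P + Q = 635.
Substituting Q = 635 - 0.795P into the first: P(1 - 0.84·0.795) = 661 - 0.84·635.
So P* = 128/0.332 = 384, and then Q* = 635 - 0.795·384 = 330.

P* ≈ 384, Q* ≈ 330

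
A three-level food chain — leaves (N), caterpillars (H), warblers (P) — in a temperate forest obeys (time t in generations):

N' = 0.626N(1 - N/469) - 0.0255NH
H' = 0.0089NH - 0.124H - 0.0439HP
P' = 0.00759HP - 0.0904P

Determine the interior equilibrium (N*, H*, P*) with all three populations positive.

From dP/dt = 0: 0.00759H* = 0.0904, so H* = 11.9.
From dN/dt = 0: 0.626(1 - N*/469) = 0.0255·11.9, giving N* = 469·(1 - 0.485) = 241.
From dH/dt = 0: 0.0089·241 - 0.124 = 0.0439P*, so P* = 2.02/0.0439 = 46.1.

N* ≈ 241, H* ≈ 11.9, P* ≈ 46.1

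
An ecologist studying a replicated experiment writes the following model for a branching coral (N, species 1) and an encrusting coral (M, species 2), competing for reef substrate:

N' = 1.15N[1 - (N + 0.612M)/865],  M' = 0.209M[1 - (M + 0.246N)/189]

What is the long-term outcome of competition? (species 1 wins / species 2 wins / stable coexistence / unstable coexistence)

species 1 excludes species 2

Compare the nullcline intercepts: K1/α12 = 865/0.612 = 1410 > K2 = 189; K2/α21 = 189/0.246 = 768 < K1 = 865.
Since the inequalities point opposite ways, species 1 can invade but species 2 cannot.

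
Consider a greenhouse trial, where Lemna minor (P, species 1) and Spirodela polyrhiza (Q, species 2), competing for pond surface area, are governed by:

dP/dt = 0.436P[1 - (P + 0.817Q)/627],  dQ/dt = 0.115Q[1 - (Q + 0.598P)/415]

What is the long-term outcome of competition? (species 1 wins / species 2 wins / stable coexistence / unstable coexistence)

Compare the nullcline intercepts: K1/α12 = 627/0.817 = 767 > K2 = 415; K2/α21 = 415/0.598 = 694 > K1 = 627.
Since both inequalities hold, each species can invade when rare, so the interior equilibrium is stable.

stable coexistence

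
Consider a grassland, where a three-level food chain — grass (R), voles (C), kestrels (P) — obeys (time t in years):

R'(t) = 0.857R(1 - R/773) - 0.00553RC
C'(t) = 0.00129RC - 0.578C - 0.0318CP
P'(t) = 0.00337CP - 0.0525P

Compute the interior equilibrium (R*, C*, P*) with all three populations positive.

R* ≈ 695, C* ≈ 15.6, P* ≈ 10

From dP/dt = 0: 0.00337C* = 0.0525, so C* = 15.6.
From dR/dt = 0: 0.857(1 - R*/773) = 0.00553·15.6, giving R* = 773·(1 - 0.101) = 695.
From dC/dt = 0: 0.00129·695 - 0.578 = 0.0318P*, so P* = 0.319/0.0318 = 10.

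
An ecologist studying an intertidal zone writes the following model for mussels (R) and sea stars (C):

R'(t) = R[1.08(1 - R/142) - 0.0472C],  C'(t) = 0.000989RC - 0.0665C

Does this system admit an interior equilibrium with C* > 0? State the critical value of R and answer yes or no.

Threshold R = 67.2; K > 67.2, so yes, the predator persists.

The predator equation gives dC/dt > 0 only when R > 0.0665/0.000989 = 67.2.
Without the predator, R → K = 142. Since 142 > 67.2, the predator can invade and persist.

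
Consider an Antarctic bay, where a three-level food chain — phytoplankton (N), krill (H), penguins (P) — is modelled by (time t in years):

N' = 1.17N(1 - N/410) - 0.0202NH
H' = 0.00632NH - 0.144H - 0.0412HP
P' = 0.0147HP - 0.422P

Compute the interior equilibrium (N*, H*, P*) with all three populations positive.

N* ≈ 207, H* ≈ 28.7, P* ≈ 28.2

From dP/dt = 0: 0.0147H* = 0.422, so H* = 28.7.
From dN/dt = 0: 1.17(1 - N*/410) = 0.0202·28.7, giving N* = 410·(1 - 0.496) = 207.
From dH/dt = 0: 0.00632·207 - 0.144 = 0.0412P*, so P* = 1.16/0.0412 = 28.2.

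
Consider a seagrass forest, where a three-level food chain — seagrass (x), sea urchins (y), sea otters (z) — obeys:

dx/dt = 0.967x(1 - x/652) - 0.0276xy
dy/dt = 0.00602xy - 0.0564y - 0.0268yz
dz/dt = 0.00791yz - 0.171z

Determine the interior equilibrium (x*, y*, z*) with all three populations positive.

x* ≈ 250, y* ≈ 21.6, z* ≈ 54

From dz/dt = 0: 0.00791y* = 0.171, so y* = 21.6.
From dx/dt = 0: 0.967(1 - x*/652) = 0.0276·21.6, giving x* = 652·(1 - 0.617) = 250.
From dy/dt = 0: 0.00602·250 - 0.0564 = 0.0268z*, so z* = 1.45/0.0268 = 54.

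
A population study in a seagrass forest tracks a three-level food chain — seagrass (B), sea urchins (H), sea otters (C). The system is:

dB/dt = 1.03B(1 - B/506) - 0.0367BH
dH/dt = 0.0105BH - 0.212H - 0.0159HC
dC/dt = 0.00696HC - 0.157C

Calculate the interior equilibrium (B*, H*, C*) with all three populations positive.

B* ≈ 99.3, H* ≈ 22.6, C* ≈ 52.2

From dC/dt = 0: 0.00696H* = 0.157, so H* = 22.6.
From dB/dt = 0: 1.03(1 - B*/506) = 0.0367·22.6, giving B* = 506·(1 - 0.804) = 99.3.
From dH/dt = 0: 0.0105·99.3 - 0.212 = 0.0159C*, so C* = 0.831/0.0159 = 52.2.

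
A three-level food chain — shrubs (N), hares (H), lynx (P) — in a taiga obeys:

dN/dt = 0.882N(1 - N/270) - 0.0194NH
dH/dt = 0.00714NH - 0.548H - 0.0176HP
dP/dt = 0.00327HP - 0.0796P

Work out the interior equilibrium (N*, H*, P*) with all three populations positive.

N* ≈ 125, H* ≈ 24.3, P* ≈ 19.8

From dP/dt = 0: 0.00327H* = 0.0796, so H* = 24.3.
From dN/dt = 0: 0.882(1 - N*/270) = 0.0194·24.3, giving N* = 270·(1 - 0.535) = 125.
From dH/dt = 0: 0.00714·125 - 0.548 = 0.0176P*, so P* = 0.348/0.0176 = 19.8.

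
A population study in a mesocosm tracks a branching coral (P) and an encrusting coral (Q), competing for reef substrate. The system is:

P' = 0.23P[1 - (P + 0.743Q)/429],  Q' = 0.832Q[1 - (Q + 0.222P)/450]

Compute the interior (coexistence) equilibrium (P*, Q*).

P* ≈ 113, Q* ≈ 425

Setting both brackets to zero gives the nullclines P + 0.743Q = 429 and 0.222P + Q = 450.
Substituting Q = 450 - 0.222P into the first: P(1 - 0.743·0.222) = 429 - 0.743·450.
So P* = 94.6/0.835 = 113, and then Q* = 450 - 0.222·113 = 425.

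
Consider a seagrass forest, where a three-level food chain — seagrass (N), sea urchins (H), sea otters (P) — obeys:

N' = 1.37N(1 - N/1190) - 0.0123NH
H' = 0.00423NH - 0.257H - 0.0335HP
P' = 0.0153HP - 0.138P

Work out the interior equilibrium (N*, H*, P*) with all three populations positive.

From dP/dt = 0: 0.0153H* = 0.138, so H* = 9.02.
From dN/dt = 0: 1.37(1 - N*/1190) = 0.0123·9.02, giving N* = 1190·(1 - 0.081) = 1090.
From dH/dt = 0: 0.00423·1090 - 0.257 = 0.0335P*, so P* = 4.37/0.0335 = 130.

N* ≈ 1090, H* ≈ 9.02, P* ≈ 130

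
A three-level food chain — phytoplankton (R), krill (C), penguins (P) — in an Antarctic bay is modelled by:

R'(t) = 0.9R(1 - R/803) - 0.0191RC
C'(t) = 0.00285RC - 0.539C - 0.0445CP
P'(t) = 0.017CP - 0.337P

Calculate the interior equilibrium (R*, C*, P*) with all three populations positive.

R* ≈ 465, C* ≈ 19.8, P* ≈ 17.7

From dP/dt = 0: 0.017C* = 0.337, so C* = 19.8.
From dR/dt = 0: 0.9(1 - R*/803) = 0.0191·19.8, giving R* = 803·(1 - 0.421) = 465.
From dC/dt = 0: 0.00285·465 - 0.539 = 0.0445P*, so P* = 0.787/0.0445 = 17.7.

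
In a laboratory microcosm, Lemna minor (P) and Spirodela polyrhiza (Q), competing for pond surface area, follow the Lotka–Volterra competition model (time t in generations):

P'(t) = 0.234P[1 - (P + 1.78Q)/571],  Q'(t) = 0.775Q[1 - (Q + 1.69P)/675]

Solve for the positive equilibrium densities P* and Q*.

P* ≈ 314, Q* ≈ 144

Setting both brackets to zero gives the nullclines P + 1.78Q = 571 and 1.69P + Q = 675.
Substituting Q = 675 - 1.69P into the first: P(1 - 1.78·1.69) = 571 - 1.78·675.
So P* = -630/-2.01 = 314, and then Q* = 675 - 1.69·314 = 144.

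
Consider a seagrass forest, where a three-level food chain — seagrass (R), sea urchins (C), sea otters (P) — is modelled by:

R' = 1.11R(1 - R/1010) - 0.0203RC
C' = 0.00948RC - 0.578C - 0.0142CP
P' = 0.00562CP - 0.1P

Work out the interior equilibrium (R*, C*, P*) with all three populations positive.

R* ≈ 681, C* ≈ 17.8, P* ≈ 414

From dP/dt = 0: 0.00562C* = 0.1, so C* = 17.8.
From dR/dt = 0: 1.11(1 - R*/1010) = 0.0203·17.8, giving R* = 1010·(1 - 0.325) = 681.
From dC/dt = 0: 0.00948·681 - 0.578 = 0.0142P*, so P* = 5.88/0.0142 = 414.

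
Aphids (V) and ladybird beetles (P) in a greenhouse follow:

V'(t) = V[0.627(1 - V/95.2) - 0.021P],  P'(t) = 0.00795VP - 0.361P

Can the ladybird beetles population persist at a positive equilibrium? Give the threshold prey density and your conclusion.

The predator equation gives dP/dt > 0 only when V > 0.361/0.00795 = 45.4.
Without the predator, V → K = 95.2. Since 95.2 > 45.4, the predator can invade and persist.

Threshold V = 45.4; K > 45.4, so yes, the predator persists.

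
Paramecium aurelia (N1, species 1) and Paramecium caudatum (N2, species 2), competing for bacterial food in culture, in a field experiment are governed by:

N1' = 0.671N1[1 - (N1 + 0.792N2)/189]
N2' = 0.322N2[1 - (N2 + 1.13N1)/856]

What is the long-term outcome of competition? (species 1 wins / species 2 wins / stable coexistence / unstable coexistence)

Compare the nullcline intercepts: K1/α12 = 189/0.792 = 239 < K2 = 856; K2/α21 = 856/1.13 = 758 > K1 = 189.
Since the inequalities point opposite ways, species 2 can invade but species 1 cannot.

species 2 excludes species 1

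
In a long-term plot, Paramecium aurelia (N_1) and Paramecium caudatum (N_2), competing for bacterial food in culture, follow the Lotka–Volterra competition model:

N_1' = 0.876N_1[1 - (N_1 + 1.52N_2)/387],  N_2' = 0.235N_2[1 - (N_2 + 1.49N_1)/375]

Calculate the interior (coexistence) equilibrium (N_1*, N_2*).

Setting both brackets to zero gives the nullclines N_1 + 1.52N_2 = 387 and 1.49N_1 + N_2 = 375.
Substituting N_2 = 375 - 1.49N_1 into the first: N_1(1 - 1.52·1.49) = 387 - 1.52·375.
So N_1* = -183/-1.26 = 145, and then N_2* = 375 - 1.49·145 = 159.

N_1* ≈ 145, N_2* ≈ 159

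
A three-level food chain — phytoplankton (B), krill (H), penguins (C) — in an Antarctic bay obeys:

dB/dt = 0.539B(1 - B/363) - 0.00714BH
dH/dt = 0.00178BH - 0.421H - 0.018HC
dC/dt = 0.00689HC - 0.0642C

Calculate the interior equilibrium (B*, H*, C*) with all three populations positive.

B* ≈ 318, H* ≈ 9.32, C* ≈ 8.08

From dC/dt = 0: 0.00689H* = 0.0642, so H* = 9.32.
From dB/dt = 0: 0.539(1 - B*/363) = 0.00714·9.32, giving B* = 363·(1 - 0.123) = 318.
From dH/dt = 0: 0.00178·318 - 0.421 = 0.018C*, so C* = 0.145/0.018 = 8.08.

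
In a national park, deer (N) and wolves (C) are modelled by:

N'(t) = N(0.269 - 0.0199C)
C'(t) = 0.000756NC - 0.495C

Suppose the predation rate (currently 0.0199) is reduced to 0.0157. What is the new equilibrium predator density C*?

At the interior fixed point, setting dN/dt = 0 with N > 0 fixes C* = (prey growth rate)/(NC coefficient) — independent of the other coefficients.
With the change, C* = 0.269/0.0157 = 17.1; it rises from 13.5.

C* ≈ 17.1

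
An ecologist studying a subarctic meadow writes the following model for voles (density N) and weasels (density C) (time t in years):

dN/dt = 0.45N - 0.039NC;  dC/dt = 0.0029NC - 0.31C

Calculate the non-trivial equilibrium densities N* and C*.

Set dC/dt = 0 with C > 0: 0.0029N - 0.31 = 0, so N* = 0.31/0.0029 = 107.
Set dN/dt = 0 with N > 0: 0.45 - 0.039C = 0, so C* = 0.45/0.039 = 11.5.

N* ≈ 107, C* ≈ 11.5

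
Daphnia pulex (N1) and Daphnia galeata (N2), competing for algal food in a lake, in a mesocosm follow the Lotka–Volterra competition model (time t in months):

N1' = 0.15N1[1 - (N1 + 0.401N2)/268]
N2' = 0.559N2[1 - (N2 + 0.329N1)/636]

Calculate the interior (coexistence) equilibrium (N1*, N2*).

Setting both brackets to zero gives the nullclines N1 + 0.401N2 = 268 and 0.329N1 + N2 = 636.
Substituting N2 = 636 - 0.329N1 into the first: N1(1 - 0.401·0.329) = 268 - 0.401·636.
So N1* = 13/0.868 = 14.9, and then N2* = 636 - 0.329·14.9 = 631.

N1* ≈ 14.9, N2* ≈ 631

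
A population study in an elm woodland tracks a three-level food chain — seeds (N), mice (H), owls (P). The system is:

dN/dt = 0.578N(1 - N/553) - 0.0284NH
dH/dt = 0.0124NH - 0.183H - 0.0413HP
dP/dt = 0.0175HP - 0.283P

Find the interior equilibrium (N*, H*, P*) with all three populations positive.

N* ≈ 114, H* ≈ 16.2, P* ≈ 29.7

From dP/dt = 0: 0.0175H* = 0.283, so H* = 16.2.
From dN/dt = 0: 0.578(1 - N*/553) = 0.0284·16.2, giving N* = 553·(1 - 0.795) = 114.
From dH/dt = 0: 0.0124·114 - 0.183 = 0.0413P*, so P* = 1.23/0.0413 = 29.7.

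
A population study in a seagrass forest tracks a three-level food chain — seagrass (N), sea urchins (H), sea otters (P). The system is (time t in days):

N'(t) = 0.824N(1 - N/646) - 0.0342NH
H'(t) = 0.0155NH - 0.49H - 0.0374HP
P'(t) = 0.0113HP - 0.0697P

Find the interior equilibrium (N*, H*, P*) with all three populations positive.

From dP/dt = 0: 0.0113H* = 0.0697, so H* = 6.17.
From dN/dt = 0: 0.824(1 - N*/646) = 0.0342·6.17, giving N* = 646·(1 - 0.256) = 481.
From dH/dt = 0: 0.0155·481 - 0.49 = 0.0374P*, so P* = 6.96/0.0374 = 186.

N* ≈ 481, H* ≈ 6.17, P* ≈ 186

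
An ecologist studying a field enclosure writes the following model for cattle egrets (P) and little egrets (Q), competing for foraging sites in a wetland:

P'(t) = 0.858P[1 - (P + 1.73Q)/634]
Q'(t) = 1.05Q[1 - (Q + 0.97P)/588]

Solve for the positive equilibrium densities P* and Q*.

Setting both brackets to zero gives the nullclines P + 1.73Q = 634 and 0.97P + Q = 588.
Substituting Q = 588 - 0.97P into the first: P(1 - 1.73·0.97) = 634 - 1.73·588.
So P* = -383/-0.678 = 565, and then Q* = 588 - 0.97·565 = 39.8.

P* ≈ 565, Q* ≈ 39.8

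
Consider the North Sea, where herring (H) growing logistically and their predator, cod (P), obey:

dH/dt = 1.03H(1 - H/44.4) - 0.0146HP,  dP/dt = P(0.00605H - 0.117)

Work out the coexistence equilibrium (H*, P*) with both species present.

From dP/dt = 0 with P > 0: 0.00605H* = 0.117, so H* = 19.3.
Substitute into dH/dt = 0: 1.03(1 - 19.3/44.4) = 0.0146P*.
The bracket is 0.564, giving P* = 0.581/0.0146 = 39.8.

H* ≈ 19.3, P* ≈ 39.8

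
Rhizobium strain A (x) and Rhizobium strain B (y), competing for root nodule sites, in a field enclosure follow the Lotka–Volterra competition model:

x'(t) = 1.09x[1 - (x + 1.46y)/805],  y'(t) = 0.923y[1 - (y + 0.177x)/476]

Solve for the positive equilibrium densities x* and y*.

Setting both brackets to zero gives the nullclines x + 1.46y = 805 and 0.177x + y = 476.
Substituting y = 476 - 0.177x into the first: x(1 - 1.46·0.177) = 805 - 1.46·476.
So x* = 110/0.742 = 148, and then y* = 476 - 0.177·148 = 450.

x* ≈ 148, y* ≈ 450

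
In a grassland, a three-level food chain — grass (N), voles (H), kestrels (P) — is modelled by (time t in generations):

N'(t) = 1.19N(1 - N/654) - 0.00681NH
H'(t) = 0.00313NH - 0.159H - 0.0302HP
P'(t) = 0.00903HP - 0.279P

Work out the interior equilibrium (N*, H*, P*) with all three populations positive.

From dP/dt = 0: 0.00903H* = 0.279, so H* = 30.9.
From dN/dt = 0: 1.19(1 - N*/654) = 0.00681·30.9, giving N* = 654·(1 - 0.177) = 538.
From dH/dt = 0: 0.00313·538 - 0.159 = 0.0302P*, so P* = 1.53/0.0302 = 50.5.

N* ≈ 538, H* ≈ 30.9, P* ≈ 50.5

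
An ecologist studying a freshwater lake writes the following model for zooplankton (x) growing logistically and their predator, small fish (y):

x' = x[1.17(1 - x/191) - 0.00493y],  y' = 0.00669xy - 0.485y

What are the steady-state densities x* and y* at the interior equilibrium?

From dy/dt = 0 with y > 0: 0.00669x* = 0.485, so x* = 72.5.
Substitute into dx/dt = 0: 1.17(1 - 72.5/191) = 0.00493y*.
The bracket is 0.62, giving y* = 0.726/0.00493 = 147.

x* ≈ 72.5, y* ≈ 147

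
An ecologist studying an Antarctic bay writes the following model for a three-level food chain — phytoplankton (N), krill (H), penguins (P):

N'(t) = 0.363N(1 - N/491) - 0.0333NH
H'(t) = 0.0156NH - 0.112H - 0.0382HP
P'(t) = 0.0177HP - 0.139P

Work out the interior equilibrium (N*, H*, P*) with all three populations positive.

From dP/dt = 0: 0.0177H* = 0.139, so H* = 7.85.
From dN/dt = 0: 0.363(1 - N*/491) = 0.0333·7.85, giving N* = 491·(1 - 0.72) = 137.
From dH/dt = 0: 0.0156·137 - 0.112 = 0.0382P*, so P* = 2.03/0.0382 = 53.1.

N* ≈ 137, H* ≈ 7.85, P* ≈ 53.1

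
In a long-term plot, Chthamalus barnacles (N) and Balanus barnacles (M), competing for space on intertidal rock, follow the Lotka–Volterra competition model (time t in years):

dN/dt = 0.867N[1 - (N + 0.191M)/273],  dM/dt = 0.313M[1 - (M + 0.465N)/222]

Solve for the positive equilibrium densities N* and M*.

Setting both brackets to zero gives the nullclines N + 0.191M = 273 and 0.465N + M = 222.
Substituting M = 222 - 0.465N into the first: N(1 - 0.191·0.465) = 273 - 0.191·222.
So N* = 231/0.911 = 253, and then M* = 222 - 0.465·253 = 104.

N* ≈ 253, M* ≈ 104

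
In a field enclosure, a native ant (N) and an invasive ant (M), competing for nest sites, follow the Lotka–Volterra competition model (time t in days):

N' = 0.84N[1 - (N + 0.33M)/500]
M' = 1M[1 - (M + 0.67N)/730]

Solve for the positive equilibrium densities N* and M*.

Setting both brackets to zero gives the nullclines N + 0.33M = 500 and 0.67N + M = 730.
Substituting M = 730 - 0.67N into the first: N(1 - 0.33·0.67) = 500 - 0.33·730.
So N* = 259/0.779 = 333, and then M* = 730 - 0.67·333 = 507.

N* ≈ 333, M* ≈ 507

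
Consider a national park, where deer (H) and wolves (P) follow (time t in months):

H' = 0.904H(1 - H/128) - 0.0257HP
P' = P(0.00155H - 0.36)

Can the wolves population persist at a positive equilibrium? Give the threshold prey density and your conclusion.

The predator equation gives dP/dt > 0 only when H > 0.36/0.00155 = 232.
Without the predator, H → K = 128. Since 128 < 232, the predator cannot invade.

Threshold H = 232; K < 232, so no, the predator goes extinct.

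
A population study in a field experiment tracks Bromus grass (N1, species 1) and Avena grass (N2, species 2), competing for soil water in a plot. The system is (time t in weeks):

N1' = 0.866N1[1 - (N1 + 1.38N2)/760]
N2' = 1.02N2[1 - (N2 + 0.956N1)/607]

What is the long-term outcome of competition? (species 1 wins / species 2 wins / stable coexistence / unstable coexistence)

unstable coexistence (outcome depends on initial conditions)

Compare the nullcline intercepts: K1/α12 = 760/1.38 = 551 < K2 = 607; K2/α21 = 607/0.956 = 635 < K1 = 760.
Since both are reversed, neither can invade when rare; the interior point is a saddle.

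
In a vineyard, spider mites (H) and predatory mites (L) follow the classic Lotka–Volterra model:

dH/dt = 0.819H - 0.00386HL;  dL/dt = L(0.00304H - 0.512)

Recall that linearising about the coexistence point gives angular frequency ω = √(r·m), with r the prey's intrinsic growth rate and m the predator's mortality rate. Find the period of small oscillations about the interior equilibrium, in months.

T ≈ 9.7 months

Here r = 0.819 and m = 0.512, so r·m = 0.419.
ω = √0.419 = 0.648 per month, hence T = 2π/ω ≈ 9.7 months.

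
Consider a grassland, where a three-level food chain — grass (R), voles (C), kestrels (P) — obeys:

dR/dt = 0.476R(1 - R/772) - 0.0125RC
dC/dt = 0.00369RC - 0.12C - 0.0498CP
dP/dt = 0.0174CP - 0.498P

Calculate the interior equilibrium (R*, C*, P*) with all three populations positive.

From dP/dt = 0: 0.0174C* = 0.498, so C* = 28.6.
From dR/dt = 0: 0.476(1 - R*/772) = 0.0125·28.6, giving R* = 772·(1 - 0.752) = 192.
From dC/dt = 0: 0.00369·192 - 0.12 = 0.0498P*, so P* = 0.588/0.0498 = 11.8.

R* ≈ 192, C* ≈ 28.6, P* ≈ 11.8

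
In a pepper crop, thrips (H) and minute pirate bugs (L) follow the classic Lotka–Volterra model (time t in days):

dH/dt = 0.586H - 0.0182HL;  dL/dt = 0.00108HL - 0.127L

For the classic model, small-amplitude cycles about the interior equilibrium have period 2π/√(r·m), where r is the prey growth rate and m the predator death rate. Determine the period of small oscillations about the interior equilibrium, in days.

T ≈ 23 days

Here r = 0.586 and m = 0.127, so r·m = 0.0744.
ω = √0.0744 = 0.273 per day, hence T = 2π/ω ≈ 23 days.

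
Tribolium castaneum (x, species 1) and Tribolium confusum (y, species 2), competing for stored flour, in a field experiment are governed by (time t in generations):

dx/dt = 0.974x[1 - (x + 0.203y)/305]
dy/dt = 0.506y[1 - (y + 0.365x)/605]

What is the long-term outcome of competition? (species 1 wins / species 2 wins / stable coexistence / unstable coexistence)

stable coexistence

Compare the nullcline intercepts: K1/α12 = 305/0.203 = 1500 > K2 = 605; K2/α21 = 605/0.365 = 1660 > K1 = 305.
Since both inequalities hold, each species can invade when rare, so the interior equilibrium is stable.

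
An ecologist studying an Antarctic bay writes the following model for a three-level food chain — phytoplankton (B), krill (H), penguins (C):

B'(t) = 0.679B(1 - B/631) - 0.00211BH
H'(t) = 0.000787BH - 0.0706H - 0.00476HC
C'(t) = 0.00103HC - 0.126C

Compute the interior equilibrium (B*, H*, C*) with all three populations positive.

B* ≈ 391, H* ≈ 122, C* ≈ 49.8

From dC/dt = 0: 0.00103H* = 0.126, so H* = 122.
From dB/dt = 0: 0.679(1 - B*/631) = 0.00211·122, giving B* = 631·(1 - 0.38) = 391.
From dH/dt = 0: 0.000787·391 - 0.0706 = 0.00476C*, so C* = 0.237/0.00476 = 49.8.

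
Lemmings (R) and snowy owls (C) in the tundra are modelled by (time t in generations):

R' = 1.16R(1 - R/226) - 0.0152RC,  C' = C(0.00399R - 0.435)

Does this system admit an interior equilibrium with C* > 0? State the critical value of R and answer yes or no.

Threshold R = 109; K > 109, so yes, the predator persists.

The predator equation gives dC/dt > 0 only when R > 0.435/0.00399 = 109.
Without the predator, R → K = 226. Since 226 > 109, the predator can invade and persist.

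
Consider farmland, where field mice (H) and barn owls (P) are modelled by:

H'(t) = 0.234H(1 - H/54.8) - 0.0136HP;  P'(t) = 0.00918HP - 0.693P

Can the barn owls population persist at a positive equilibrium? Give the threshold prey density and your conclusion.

Threshold H = 75.5; K < 75.5, so no, the predator goes extinct.

The predator equation gives dP/dt > 0 only when H > 0.693/0.00918 = 75.5.
Without the predator, H → K = 54.8. Since 54.8 < 75.5, the predator cannot invade.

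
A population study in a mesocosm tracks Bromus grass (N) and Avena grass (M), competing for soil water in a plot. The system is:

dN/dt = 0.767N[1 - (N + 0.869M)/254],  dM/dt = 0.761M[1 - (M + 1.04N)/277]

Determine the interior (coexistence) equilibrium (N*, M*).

Setting both brackets to zero gives the nullclines N + 0.869M = 254 and 1.04N + M = 277.
Substituting M = 277 - 1.04N into the first: N(1 - 0.869·1.04) = 254 - 0.869·277.
So N* = 13.3/0.0962 = 138, and then M* = 277 - 1.04·138 = 133.

N* ≈ 138, M* ≈ 133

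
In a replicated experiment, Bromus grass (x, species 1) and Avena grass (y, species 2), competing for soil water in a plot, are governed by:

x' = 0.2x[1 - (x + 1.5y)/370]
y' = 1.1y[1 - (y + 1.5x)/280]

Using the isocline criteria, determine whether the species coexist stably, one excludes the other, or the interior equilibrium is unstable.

unstable coexistence (outcome depends on initial conditions)

Compare the nullcline intercepts: K1/α12 = 370/1.5 = 247 < K2 = 280; K2/α21 = 280/1.5 = 187 < K1 = 370.
Since both are reversed, neither can invade when rare; the interior point is a saddle.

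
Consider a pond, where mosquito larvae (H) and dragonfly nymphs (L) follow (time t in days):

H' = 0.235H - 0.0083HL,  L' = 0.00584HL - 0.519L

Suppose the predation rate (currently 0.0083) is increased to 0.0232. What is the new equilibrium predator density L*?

At the interior fixed point, setting dH/dt = 0 with H > 0 fixes L* = (prey growth rate)/(HL coefficient) — independent of the other coefficients.
With the change, L* = 0.235/0.0232 = 10.1; it falls from 28.3.

L* ≈ 10.1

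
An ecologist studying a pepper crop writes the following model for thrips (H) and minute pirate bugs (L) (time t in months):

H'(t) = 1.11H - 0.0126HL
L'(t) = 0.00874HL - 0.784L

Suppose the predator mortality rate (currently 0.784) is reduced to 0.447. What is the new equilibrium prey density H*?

H* ≈ 51.1

At the interior fixed point, setting dL/dt = 0 with L > 0 fixes H* = (predator death rate)/(HL coefficient) — independent of the other coefficients.
With the change, H* = 0.447/0.00874 = 51.1; it falls from 89.7.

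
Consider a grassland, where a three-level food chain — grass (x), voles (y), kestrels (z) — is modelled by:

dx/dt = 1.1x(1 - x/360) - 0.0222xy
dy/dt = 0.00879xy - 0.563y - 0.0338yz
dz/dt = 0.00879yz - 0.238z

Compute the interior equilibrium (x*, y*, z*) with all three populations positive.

x* ≈ 163, y* ≈ 27.1, z* ≈ 25.8

From dz/dt = 0: 0.00879y* = 0.238, so y* = 27.1.
From dx/dt = 0: 1.1(1 - x*/360) = 0.0222·27.1, giving x* = 360·(1 - 0.546) = 163.
From dy/dt = 0: 0.00879·163 - 0.563 = 0.0338z*, so z* = 0.872/0.0338 = 25.8.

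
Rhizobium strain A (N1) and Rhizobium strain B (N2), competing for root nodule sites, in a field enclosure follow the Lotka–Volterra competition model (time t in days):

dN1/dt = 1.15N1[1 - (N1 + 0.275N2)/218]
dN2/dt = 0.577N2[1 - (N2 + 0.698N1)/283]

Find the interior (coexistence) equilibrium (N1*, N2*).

N1* ≈ 173, N2* ≈ 162

Setting both brackets to zero gives the nullclines N1 + 0.275N2 = 218 and 0.698N1 + N2 = 283.
Substituting N2 = 283 - 0.698N1 into the first: N1(1 - 0.275·0.698) = 218 - 0.275·283.
So N1* = 140/0.808 = 173, and then N2* = 283 - 0.698·173 = 162.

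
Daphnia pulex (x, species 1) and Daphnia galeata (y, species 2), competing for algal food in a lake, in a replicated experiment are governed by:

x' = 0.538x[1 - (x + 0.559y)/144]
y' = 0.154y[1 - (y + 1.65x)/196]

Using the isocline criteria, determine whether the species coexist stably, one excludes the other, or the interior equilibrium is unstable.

species 1 excludes species 2

Compare the nullcline intercepts: K1/α12 = 144/0.559 = 258 > K2 = 196; K2/α21 = 196/1.65 = 119 < K1 = 144.
Since the inequalities point opposite ways, species 1 can invade but species 2 cannot.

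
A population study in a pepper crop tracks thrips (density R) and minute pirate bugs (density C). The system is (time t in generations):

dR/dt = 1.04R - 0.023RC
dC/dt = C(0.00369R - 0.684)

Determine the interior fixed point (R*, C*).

Set dC/dt = 0 with C > 0: 0.00369R - 0.684 = 0, so R* = 0.684/0.00369 = 185.
Set dR/dt = 0 with R > 0: 1.04 - 0.023C = 0, so C* = 1.04/0.023 = 45.2.

R* ≈ 185, C* ≈ 45.2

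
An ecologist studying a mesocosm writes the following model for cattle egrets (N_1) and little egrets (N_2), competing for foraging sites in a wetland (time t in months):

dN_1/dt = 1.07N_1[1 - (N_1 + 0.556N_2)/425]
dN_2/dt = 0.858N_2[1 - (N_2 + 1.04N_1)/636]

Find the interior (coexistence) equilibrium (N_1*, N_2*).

N_1* ≈ 169, N_2* ≈ 460

Setting both brackets to zero gives the nullclines N_1 + 0.556N_2 = 425 and 1.04N_1 + N_2 = 636.
Substituting N_2 = 636 - 1.04N_1 into the first: N_1(1 - 0.556·1.04) = 425 - 0.556·636.
So N_1* = 71.4/0.422 = 169, and then N_2* = 636 - 1.04·169 = 460.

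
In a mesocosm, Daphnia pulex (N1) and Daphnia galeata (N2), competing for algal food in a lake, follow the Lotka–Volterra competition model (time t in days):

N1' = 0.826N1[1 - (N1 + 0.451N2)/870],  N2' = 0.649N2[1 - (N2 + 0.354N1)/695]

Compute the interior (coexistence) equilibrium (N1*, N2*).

N1* ≈ 662, N2* ≈ 461

Setting both brackets to zero gives the nullclines N1 + 0.451N2 = 870 and 0.354N1 + N2 = 695.
Substituting N2 = 695 - 0.354N1 into the first: N1(1 - 0.451·0.354) = 870 - 0.451·695.
So N1* = 557/0.84 = 662, and then N2* = 695 - 0.354·662 = 461.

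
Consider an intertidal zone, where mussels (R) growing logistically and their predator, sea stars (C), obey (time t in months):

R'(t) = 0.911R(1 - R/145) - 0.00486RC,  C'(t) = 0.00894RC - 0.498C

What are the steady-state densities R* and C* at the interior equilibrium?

R* ≈ 55.7, C* ≈ 115

From dC/dt = 0 with C > 0: 0.00894R* = 0.498, so R* = 55.7.
Substitute into dR/dt = 0: 0.911(1 - 55.7/145) = 0.00486C*.
The bracket is 0.616, giving C* = 0.561/0.00486 = 115.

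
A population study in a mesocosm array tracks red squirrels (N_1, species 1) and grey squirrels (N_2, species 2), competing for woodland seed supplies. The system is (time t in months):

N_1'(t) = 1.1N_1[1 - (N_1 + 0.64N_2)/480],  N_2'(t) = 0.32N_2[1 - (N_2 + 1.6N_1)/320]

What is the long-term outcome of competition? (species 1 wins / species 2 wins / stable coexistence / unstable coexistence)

Compare the nullcline intercepts: K1/α12 = 480/0.64 = 750 > K2 = 320; K2/α21 = 320/1.6 = 200 < K1 = 480.
Since the inequalities point opposite ways, species 1 can invade but species 2 cannot.

species 1 excludes species 2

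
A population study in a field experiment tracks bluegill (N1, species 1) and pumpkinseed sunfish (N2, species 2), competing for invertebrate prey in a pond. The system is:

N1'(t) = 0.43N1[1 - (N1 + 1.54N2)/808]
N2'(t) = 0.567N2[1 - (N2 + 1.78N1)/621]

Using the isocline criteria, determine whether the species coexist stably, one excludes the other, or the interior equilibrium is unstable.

unstable coexistence (outcome depends on initial conditions)

Compare the nullcline intercepts: K1/α12 = 808/1.54 = 525 < K2 = 621; K2/α21 = 621/1.78 = 349 < K1 = 808.
Since both are reversed, neither can invade when rare; the interior point is a saddle.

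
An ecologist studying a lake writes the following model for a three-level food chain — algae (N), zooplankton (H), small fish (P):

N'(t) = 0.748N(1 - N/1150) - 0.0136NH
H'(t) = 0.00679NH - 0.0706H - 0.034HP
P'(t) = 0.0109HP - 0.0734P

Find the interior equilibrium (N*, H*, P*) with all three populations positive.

From dP/dt = 0: 0.0109H* = 0.0734, so H* = 6.73.
From dN/dt = 0: 0.748(1 - N*/1150) = 0.0136·6.73, giving N* = 1150·(1 - 0.122) = 1010.
From dH/dt = 0: 0.00679·1010 - 0.0706 = 0.034P*, so P* = 6.78/0.034 = 199.

N* ≈ 1010, H* ≈ 6.73, P* ≈ 199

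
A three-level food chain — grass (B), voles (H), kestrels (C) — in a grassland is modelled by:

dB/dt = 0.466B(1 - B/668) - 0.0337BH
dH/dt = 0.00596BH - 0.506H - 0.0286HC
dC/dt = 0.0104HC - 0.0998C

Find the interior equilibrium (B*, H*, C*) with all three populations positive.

From dC/dt = 0: 0.0104H* = 0.0998, so H* = 9.6.
From dB/dt = 0: 0.466(1 - B*/668) = 0.0337·9.6, giving B* = 668·(1 - 0.694) = 204.
From dH/dt = 0: 0.00596·204 - 0.506 = 0.0286C*, so C* = 0.712/0.0286 = 24.9.

B* ≈ 204, H* ≈ 9.6, C* ≈ 24.9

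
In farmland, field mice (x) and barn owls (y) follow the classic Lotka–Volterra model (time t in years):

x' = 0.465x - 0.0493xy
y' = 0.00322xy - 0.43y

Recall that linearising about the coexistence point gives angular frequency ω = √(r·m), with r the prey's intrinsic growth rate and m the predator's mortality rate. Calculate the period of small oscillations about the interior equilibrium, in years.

T ≈ 14.1 years

Here r = 0.465 and m = 0.43, so r·m = 0.2.
ω = √0.2 = 0.447 per year, hence T = 2π/ω ≈ 14.1 years.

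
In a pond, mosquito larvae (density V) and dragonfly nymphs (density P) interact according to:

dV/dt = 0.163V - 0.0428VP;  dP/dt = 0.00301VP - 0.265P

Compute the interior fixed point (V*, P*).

V* ≈ 88, P* ≈ 3.81

Set dP/dt = 0 with P > 0: 0.00301V - 0.265 = 0, so V* = 0.265/0.00301 = 88.
Set dV/dt = 0 with V > 0: 0.163 - 0.0428P = 0, so P* = 0.163/0.0428 = 3.81.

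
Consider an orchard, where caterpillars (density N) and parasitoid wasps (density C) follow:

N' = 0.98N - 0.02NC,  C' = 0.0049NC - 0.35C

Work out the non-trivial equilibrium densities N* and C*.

Set dC/dt = 0 with C > 0: 0.0049N - 0.35 = 0, so N* = 0.35/0.0049 = 71.4.
Set dN/dt = 0 with N > 0: 0.98 - 0.02C = 0, so C* = 0.98/0.02 = 49.

N* ≈ 71.4, C* ≈ 49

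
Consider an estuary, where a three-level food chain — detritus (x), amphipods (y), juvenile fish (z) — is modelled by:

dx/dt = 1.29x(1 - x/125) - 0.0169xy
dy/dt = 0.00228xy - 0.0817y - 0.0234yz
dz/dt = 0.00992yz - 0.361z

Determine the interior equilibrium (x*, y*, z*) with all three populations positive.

From dz/dt = 0: 0.00992y* = 0.361, so y* = 36.4.
From dx/dt = 0: 1.29(1 - x*/125) = 0.0169·36.4, giving x* = 125·(1 - 0.477) = 65.4.
From dy/dt = 0: 0.00228·65.4 - 0.0817 = 0.0234z*, so z* = 0.0674/0.0234 = 2.88.

x* ≈ 65.4, y* ≈ 36.4, z* ≈ 2.88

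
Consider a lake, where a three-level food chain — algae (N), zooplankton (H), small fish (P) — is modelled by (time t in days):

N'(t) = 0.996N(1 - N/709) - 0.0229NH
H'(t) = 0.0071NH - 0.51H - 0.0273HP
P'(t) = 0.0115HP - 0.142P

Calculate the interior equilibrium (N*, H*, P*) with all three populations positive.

From dP/dt = 0: 0.0115H* = 0.142, so H* = 12.3.
From dN/dt = 0: 0.996(1 - N*/709) = 0.0229·12.3, giving N* = 709·(1 - 0.284) = 508.
From dH/dt = 0: 0.0071·508 - 0.51 = 0.0273P*, so P* = 3.09/0.0273 = 113.

N* ≈ 508, H* ≈ 12.3, P* ≈ 113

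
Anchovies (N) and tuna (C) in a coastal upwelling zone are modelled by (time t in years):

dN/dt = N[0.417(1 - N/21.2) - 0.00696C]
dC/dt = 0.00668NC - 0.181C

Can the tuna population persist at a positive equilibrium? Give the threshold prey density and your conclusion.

The predator equation gives dC/dt > 0 only when N > 0.181/0.00668 = 27.1.
Without the predator, N → K = 21.2. Since 21.2 < 27.1, the predator cannot invade.

Threshold N = 27.1; K < 27.1, so no, the predator goes extinct.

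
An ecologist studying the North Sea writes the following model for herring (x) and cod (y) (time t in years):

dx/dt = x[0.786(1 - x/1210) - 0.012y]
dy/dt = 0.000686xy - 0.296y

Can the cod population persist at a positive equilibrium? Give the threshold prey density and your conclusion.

Threshold x = 431; K > 431, so yes, the predator persists.

The predator equation gives dy/dt > 0 only when x > 0.296/0.000686 = 431.
Without the predator, x → K = 1210. Since 1210 > 431, the predator can invade and persist.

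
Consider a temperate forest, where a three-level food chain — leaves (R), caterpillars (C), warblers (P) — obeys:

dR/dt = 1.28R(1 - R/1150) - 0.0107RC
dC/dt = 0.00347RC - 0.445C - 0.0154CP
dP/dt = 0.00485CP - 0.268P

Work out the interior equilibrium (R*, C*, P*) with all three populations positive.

From dP/dt = 0: 0.00485C* = 0.268, so C* = 55.3.
From dR/dt = 0: 1.28(1 - R*/1150) = 0.0107·55.3, giving R* = 1150·(1 - 0.462) = 619.
From dC/dt = 0: 0.00347·619 - 0.445 = 0.0154P*, so P* = 1.7/0.0154 = 111.

R* ≈ 619, C* ≈ 55.3, P* ≈ 111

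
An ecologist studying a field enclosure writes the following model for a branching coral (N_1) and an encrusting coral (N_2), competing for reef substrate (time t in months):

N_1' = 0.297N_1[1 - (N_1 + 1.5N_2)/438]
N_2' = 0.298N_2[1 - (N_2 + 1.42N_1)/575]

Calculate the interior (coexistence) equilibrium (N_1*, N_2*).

N_1* ≈ 376, N_2* ≈ 41.6

Setting both brackets to zero gives the nullclines N_1 + 1.5N_2 = 438 and 1.42N_1 + N_2 = 575.
Substituting N_2 = 575 - 1.42N_1 into the first: N_1(1 - 1.5·1.42) = 438 - 1.5·575.
So N_1* = -424/-1.13 = 376, and then N_2* = 575 - 1.42·376 = 41.6.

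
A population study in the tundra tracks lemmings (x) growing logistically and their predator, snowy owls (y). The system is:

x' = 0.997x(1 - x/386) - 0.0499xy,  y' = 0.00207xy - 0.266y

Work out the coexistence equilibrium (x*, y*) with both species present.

From dy/dt = 0 with y > 0: 0.00207x* = 0.266, so x* = 129.
Substitute into dx/dt = 0: 0.997(1 - 129/386) = 0.0499y*.
The bracket is 0.667, giving y* = 0.665/0.0499 = 13.3.

x* ≈ 129, y* ≈ 13.3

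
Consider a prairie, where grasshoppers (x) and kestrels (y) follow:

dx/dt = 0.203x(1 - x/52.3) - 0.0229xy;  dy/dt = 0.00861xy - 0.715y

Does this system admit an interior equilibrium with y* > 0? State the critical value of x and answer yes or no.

Threshold x = 83; K < 83, so no, the predator goes extinct.

The predator equation gives dy/dt > 0 only when x > 0.715/0.00861 = 83.
Without the predator, x → K = 52.3. Since 52.3 < 83, the predator cannot invade.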